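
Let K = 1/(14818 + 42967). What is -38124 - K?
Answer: -2202995341/57785 ≈ -38124.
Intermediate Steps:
K = 1/57785 ≈ 1.7306e-5
-38124 - K = -38124 - 1*1/57785 = -38124 - 1/57785 = -2202995341/57785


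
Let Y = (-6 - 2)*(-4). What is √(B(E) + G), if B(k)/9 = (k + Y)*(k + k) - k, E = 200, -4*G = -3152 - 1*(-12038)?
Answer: √3324714/2 ≈ 911.69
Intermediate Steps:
Y = 32 (Y = -8*(-4) = 32)
G = -4443/2 (G = -(-3152 - 1*(-12038))/4 = -(-3152 + 12038)/4 = -¼*8886 = -4443/2 ≈ -2221.5)
B(k) = -9*k + 18*k*(32 + k) (B(k) = 9*((k + 32)*(k + k) - k) = 9*((32 + k)*(2*k) - k) = 9*(2*k*(32 + k) - k) = 9*(-k + 2*k*(32 + k)) = -9*k + 18*k*(32 + k))
√(B(E) + G) = √(9*200*(63 + 2*200) - 4443/2) = √(9*200*(63 + 400) - 4443/2) = √(9*200*463 - 4443/2) = √(833400 - 4443/2) = √(1662357/2) = √3324714/2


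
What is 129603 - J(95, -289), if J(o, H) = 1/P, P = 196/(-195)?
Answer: 25402383/196 ≈ 1.2960e+5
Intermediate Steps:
P = -196/195 (P = 196*(-1/195) = -196/195 ≈ -1.0051)
J(o, H) = -195/196 (J(o, H) = 1/(-196/195) = -195/196)
129603 - J(95, -289) = 129603 - 1*(-195/196) = 129603 + 195/196 = 25402383/196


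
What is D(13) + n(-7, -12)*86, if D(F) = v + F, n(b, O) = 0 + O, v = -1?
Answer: -1020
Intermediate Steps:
n(b, O) = O
D(F) = -1 + F
D(13) + n(-7, -12)*86 = (-1 + 13) - 12*86 = 12 - 1032 = -1020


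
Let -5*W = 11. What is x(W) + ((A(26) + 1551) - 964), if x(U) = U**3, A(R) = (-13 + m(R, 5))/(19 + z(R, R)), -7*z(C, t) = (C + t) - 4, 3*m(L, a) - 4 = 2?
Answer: 1222823/2125 ≈ 575.45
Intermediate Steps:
W = -11/5 (W = -1/5*11 = -11/5 ≈ -2.2000)
m(L, a) = 2 (m(L, a) = 4/3 + (1/3)*2 = 4/3 + 2/3 = 2)
z(C, t) = 4/7 - C/7 - t/7 (z(C, t) = -((C + t) - 4)/7 = -(-4 + C + t)/7 = 4/7 - C/7 - t/7)
A(R) = -11/(137/7 - 2*R/7) (A(R) = (-13 + 2)/(19 + (4/7 - R/7 - R/7)) = -11/(19 + (4/7 - 2*R/7)) = -11/(137/7 - 2*R/7))
x(W) + ((A(26) + 1551) - 964) = (-11/5)**3 + ((77/(-137 + 2*26) + 1551) - 964) = -1331/125 + ((77/(-137 + 52) + 1551) - 964) = -1331/125 + ((77/(-85) + 1551) - 964) = -1331/125 + ((77*(-1/85) + 1551) - 964) = -1331/125 + ((-77/85 + 1551) - 964) = -1331/125 + (131758/85 - 964) = -1331/125 + 49818/85 = 1222823/2125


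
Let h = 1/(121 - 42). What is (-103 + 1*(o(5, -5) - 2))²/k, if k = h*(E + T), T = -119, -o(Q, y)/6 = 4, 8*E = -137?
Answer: -1168568/121 ≈ -9657.6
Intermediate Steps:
E = -137/8 (E = (⅛)*(-137) = -137/8 ≈ -17.125)
o(Q, y) = -24 (o(Q, y) = -6*4 = -24)
h = 1/79 ≈ 0.012658
k = -1089/632 (k = (-137/8 - 119)/79 = (1/79)*(-1089/8) = -1089/632 ≈ -1.7231)
(-103 + 1*(o(5, -5) - 2))²/k = (-103 + 1*(-24 - 2))²/(-1089/632) = (-103 + 1*(-26))²*(-632/1089) = (-103 - 26)²*(-632/1089) = (-129)²*(-632/1089) = 16641*(-632/1089) = -1168568/121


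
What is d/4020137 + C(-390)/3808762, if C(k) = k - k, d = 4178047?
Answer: 4178047/4020137 ≈ 1.0393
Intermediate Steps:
C(k) = 0
d/4020137 + C(-390)/3808762 = 4178047/4020137 + 0/3808762 = 4178047*(1/4020137) + 0*(1/3808762) = 4178047/4020137 + 0 = 4178047/4020137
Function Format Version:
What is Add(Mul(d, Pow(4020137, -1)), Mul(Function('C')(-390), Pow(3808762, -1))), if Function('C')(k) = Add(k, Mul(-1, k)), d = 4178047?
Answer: Rational(4178047, 4020137) ≈ 1.0393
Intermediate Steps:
Function('C')(k) = 0
Add(Mul(d, Pow(4020137, -1)), Mul(Function('C')(-390), Pow(3808762, -1))) = Add(Mul(4178047, Pow(4020137, -1)), Mul(0, Pow(3808762, -1))) = Add(Mul(4178047, Rational(1, 4020137)), Mul(0, Rational(1, 3808762))) = Add(Rational(4178047, 4020137), 0) = Rational(4178047, 4020137)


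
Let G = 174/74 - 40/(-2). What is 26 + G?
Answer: 1789/37 ≈ 48.351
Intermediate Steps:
G = 827/37 (G = 174*(1/74) - 40*(-1/2) = 87/37 + 20 = 827/37 ≈ 22.351)
26 + G = 26 + 827/37 = 1789/37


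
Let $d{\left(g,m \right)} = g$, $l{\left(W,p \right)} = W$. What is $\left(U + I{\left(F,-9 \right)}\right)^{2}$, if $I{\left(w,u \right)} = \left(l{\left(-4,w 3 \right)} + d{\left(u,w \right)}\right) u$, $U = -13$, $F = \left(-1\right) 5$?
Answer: $10816$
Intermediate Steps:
$F = -5$
$I{\left(w,u \right)} = u \left(-4 + u\right)$ ($I{\left(w,u \right)} = \left(-4 + u\right) u = u \left(-4 + u\right)$)
$\left(U + I{\left(F,-9 \right)}\right)^{2} = \left(-13 - 9 \left(-4 - 9\right)\right)^{2} = \left(-13 - -117\right)^{2} = \left(-13 + 117\right)^{2} = 104^{2} = 10816$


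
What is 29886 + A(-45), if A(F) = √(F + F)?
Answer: 29886 + 3*I*√10 ≈ 29886.0 + 9.4868*I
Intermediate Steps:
A(F) = √2*√F (A(F) = √(2*F) = √2*√F)
29886 + A(-45) = 29886 + √2*√(-45) = 29886 + √2*(3*I*√5) = 29886 + 3*I*√10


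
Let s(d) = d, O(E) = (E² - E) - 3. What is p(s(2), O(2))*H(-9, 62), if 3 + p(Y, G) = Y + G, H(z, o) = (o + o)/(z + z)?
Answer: 124/9 ≈ 13.778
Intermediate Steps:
H(z, o) = o/z (H(z, o) = (2*o)/((2*z)) = (2*o)*(1/(2*z)) = o/z)
O(E) = -3 + E² - E
p(Y, G) = -3 + G + Y (p(Y, G) = -3 + (Y + G) = -3 + (G + Y) = -3 + G + Y)
p(s(2), O(2))*H(-9, 62) = (-3 + (-3 + 2² - 1*2) + 2)*(62/(-9)) = (-3 + (-3 + 4 - 2) + 2)*(62*(-⅑)) = (-3 - 1 + 2)*(-62/9) = -2*(-62/9) = 124/9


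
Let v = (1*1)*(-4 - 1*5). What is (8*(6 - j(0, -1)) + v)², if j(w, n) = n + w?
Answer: 2209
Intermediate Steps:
v = -9 (v = 1*(-4 - 5) = 1*(-9) = -9)
(8*(6 - j(0, -1)) + v)² = (8*(6 - (-1 + 0)) - 9)² = (8*(6 - 1*(-1)) - 9)² = (8*(6 + 1) - 9)² = (8*7 - 9)² = (56 - 9)² = 47² = 2209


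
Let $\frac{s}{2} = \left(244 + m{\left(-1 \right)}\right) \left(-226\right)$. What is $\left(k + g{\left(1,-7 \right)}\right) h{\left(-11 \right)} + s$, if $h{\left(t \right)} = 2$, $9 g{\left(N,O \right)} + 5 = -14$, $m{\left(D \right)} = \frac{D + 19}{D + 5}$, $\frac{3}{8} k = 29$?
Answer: $- \frac{1009544}{9} \approx -1.1217 \cdot 10^{5}$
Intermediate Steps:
$k = \frac{232}{3}$ ($k = \frac{8}{3} \cdot 29 = \frac{232}{3} \approx 77.333$)
$m{\left(D \right)} = \frac{19 + D}{5 + D}$
$g{\left(N,O \right)} = - \frac{19}{9}$ ($g{\left(N,O \right)} = - \frac{5}{9} + \frac{1}{9} \left(-14\right) = - \frac{5}{9} - \frac{14}{9} = - \frac{19}{9}$)
$s = -112322$ ($s = 2 \left(244 + \frac{19 - 1}{5 - 1}\right) \left(-226\right) = 2 \left(244 + \frac{1}{4} \cdot 18\right) \left(-226\right) = 2 \left(244 + \frac{9}{2}\right) \left(-226\right) = 2 \cdot \frac{497}{2} \left(-226\right) = 2 \left(-56161\right) = -112322$)
$\left(k + g{\left(1,-7 \right)}\right) h{\left(-11 \right)} + s = \left(\frac{232}{3} - \frac{19}{9}\right) 2 - 112322 = \frac{677}{9} \cdot 2 - 112322 = \frac{1354}{9} - 112322 = - \frac{1009544}{9}$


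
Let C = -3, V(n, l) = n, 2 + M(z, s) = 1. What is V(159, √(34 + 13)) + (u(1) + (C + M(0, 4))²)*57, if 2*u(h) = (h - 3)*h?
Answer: 1014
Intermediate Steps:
M(z, s) = -1 (M(z, s) = -2 + 1 = -1)
u(h) = h*(-3 + h)/2 (u(h) = ((h - 3)*h)/2 = ((-3 + h)*h)/2 = (h*(-3 + h))/2 = h*(-3 + h)/2)
V(159, √(34 + 13)) + (u(1) + (C + M(0, 4))²)*57 = 159 + ((½)*1*(-3 + 1) + (-3 - 1)²)*57 = 159 + ((½)*1*(-2) + (-4)²)*57 = 159 + (-1 + 16)*57 = 159 + 15*57 = 159 + 855 = 1014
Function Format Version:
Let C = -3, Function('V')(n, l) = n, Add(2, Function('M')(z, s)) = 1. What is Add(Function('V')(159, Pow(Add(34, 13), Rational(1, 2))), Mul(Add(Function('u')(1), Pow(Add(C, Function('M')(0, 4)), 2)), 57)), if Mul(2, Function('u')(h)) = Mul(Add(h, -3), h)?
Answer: 1014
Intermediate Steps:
Function('M')(z, s) = -1 (Function('M')(z, s) = Add(-2, 1) = -1)
Function('u')(h) = Mul(Rational(1, 2), h, Add(-3, h)) (Function('u')(h) = Mul(Rational(1, 2), Mul(Add(h, -3), h)) = Mul(Rational(1, 2), Mul(Add(-3, h), h)) = Mul(Rational(1, 2), Mul(h, Add(-3, h))) = Mul(Rational(1, 2), h, Add(-3, h)))
Add(Function('V')(159, Pow(Add(34, 13), Rational(1, 2))), Mul(Add(Function('u')(1), Pow(Add(C, Function('M')(0, 4)), 2)), 57)) = Add(159, Mul(Add(Mul(Rational(1, 2), 1, Add(-3, 1)), Pow(Add(-3, -1), 2)), 57)) = Add(159, Mul(Add(Mul(Rational(1, 2), 1, -2), Pow(-4, 2)), 57)) = Add(159, Mul(Add(-1, 16), 57)) = Add(159, Mul(15, 57)) = Add(159, 855) = 1014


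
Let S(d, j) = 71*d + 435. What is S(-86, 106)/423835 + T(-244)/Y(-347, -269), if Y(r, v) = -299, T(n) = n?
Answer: 101720111/126726665 ≈ 0.80267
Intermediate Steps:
S(d, j) = 435 + 71*d
S(-86, 106)/423835 + T(-244)/Y(-347, -269) = (435 + 71*(-86))/423835 - 244/(-299) = (435 - 6106)*(1/423835) - 244*(-1/299) = -5671*1/423835 + 244/299 = -5671/423835 + 244/299 = 101720111/126726665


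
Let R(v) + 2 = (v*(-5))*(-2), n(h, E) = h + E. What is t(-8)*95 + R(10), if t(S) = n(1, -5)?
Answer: -282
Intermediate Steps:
n(h, E) = E + h
R(v) = -2 + 10*v (R(v) = -2 + (v*(-5))*(-2) = -2 - 5*v*(-2) = -2 + 10*v)
t(S) = -4 (t(S) = -5 + 1 = -4)
t(-8)*95 + R(10) = -4*95 + (-2 + 10*10) = -380 + (-2 + 100) = -380 + 98 = -282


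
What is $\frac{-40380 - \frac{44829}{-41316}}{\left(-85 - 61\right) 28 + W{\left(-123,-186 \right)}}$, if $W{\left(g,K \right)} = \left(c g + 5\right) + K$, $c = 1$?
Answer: $\frac{61788713}{6720736} \approx 9.1937$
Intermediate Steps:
$W{\left(g,K \right)} = 5 + K + g$ ($W{\left(g,K \right)} = \left(1 g + 5\right) + K = \left(g + 5\right) + K = \left(5 + g\right) + K = 5 + K + g$)
$\frac{-40380 - \frac{44829}{-41316}}{\left(-85 - 61\right) 28 + W{\left(-123,-186 \right)}} = \frac{-40380 - \frac{44829}{-41316}}{\left(-85 - 61\right) 28 - 304} = \frac{-40380 - - \frac{14943}{13772}}{\left(-146\right) 28 - 304} = \frac{-40380 + \frac{14943}{13772}}{-4088 - 304} = - \frac{556098417}{13772 \left(-4392\right)} = \left(- \frac{556098417}{13772}\right) \left(- \frac{1}{4392}\right) = \frac{61788713}{6720736}$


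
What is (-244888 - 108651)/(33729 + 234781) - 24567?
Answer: -6596838709/268510 ≈ -24568.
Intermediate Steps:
(-244888 - 108651)/(33729 + 234781) - 24567 = -353539/268510 - 24567 = -6596838709/268510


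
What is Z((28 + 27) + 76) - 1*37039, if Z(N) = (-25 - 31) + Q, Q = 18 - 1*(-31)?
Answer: -37046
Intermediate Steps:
Q = 49 (Q = 18 + 31 = 49)
Z(N) = -7 (Z(N) = (-25 - 31) + 49 = -56 + 49 = -7)
Z((28 + 27) + 76) - 1*37039 = -7 - 1*37039 = -7 - 37039 = -37046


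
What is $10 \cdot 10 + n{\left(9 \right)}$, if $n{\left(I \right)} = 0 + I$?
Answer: $109$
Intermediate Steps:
$n{\left(I \right)} = I$
$10 \cdot 10 + n{\left(9 \right)} = 10 \cdot 10 + 9 = 100 + 9 = 109$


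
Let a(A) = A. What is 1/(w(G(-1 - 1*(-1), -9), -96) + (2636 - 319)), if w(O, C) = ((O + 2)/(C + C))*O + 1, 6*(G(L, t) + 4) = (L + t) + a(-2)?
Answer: 6912/16021211 ≈ 0.00043143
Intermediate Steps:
G(L, t) = -13/3 + L/6 + t/6 (G(L, t) = -4 + ((L + t) - 2)/6 = -4 + (-2 + L + t)/6 = -4 + (-1/3 + L/6 + t/6) = -13/3 + L/6 + t/6)
w(O, C) = 1 + O*(2 + O)/(2*C) (w(O, C) = ((2 + O)/((2*C)))*O + 1 = ((2 + O)*(1/(2*C)))*O + 1 = ((2 + O)/(2*C))*O + 1 = O*(2 + O)/(2*C) + 1 = 1 + O*(2 + O)/(2*C))
1/(w(G(-1 - 1*(-1), -9), -96) + (2636 - 319)) = 1/((-96 + (-13/3 + (-1 - 1*(-1))/6 + (1/6)*(-9)) + (-13/3 + (-1 - 1*(-1))/6 + (1/6)*(-9))**2/2)/(-96) + (2636 - 319)) = 1/(-(-96 + (-13/3 + (-1 + 1)/6 - 3/2) + (-13/3 + (-1 + 1)/6 - 3/2)**2/2)/96 + 2317) = 1/(-(-96 + (-13/3 + (1/6)*0 - 3/2) + (-13/3 + (1/6)*0 - 3/2)**2/2)/96 + 2317) = 1/(-(-96 + (-13/3 + 0 - 3/2) + (-13/3 + 0 - 3/2)**2/2)/96 + 2317) = 1/(-(-96 - 35/6 + (-35/6)**2/2)/96 + 2317) = 1/(-(-96 - 35/6 + (1/2)*(1225/36))/96 + 2317) = 1/(-(-96 - 35/6 + 1225/72)/96 + 2317) = 1/(-1/96*(-6107/72) + 2317) = 1/(6107/6912 + 2317) = 1/(16021211/6912) = 6912/16021211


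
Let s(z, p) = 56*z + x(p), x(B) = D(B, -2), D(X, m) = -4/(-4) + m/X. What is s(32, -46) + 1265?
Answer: 70335/23 ≈ 3058.0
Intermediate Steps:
D(X, m) = 1 + m/X (D(X, m) = -4*(-1/4) + m/X = 1 + m/X)
x(B) = (-2 + B)/B (x(B) = (B - 2)/B = (-2 + B)/B)
s(z, p) = 56*z + (-2 + p)/p
s(32, -46) + 1265 = (1 - 2/(-46) + 56*32) + 1265 = (1 - 2*(-1/46) + 1792) + 1265 = (1 + 1/23 + 1792) + 1265 = 41240/23 + 1265 = 70335/23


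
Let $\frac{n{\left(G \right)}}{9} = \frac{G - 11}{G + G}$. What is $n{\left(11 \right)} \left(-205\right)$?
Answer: $0$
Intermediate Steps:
$n{\left(G \right)} = \frac{9 \left(-11 + G\right)}{2 G}$ ($n{\left(G \right)} = 9 \frac{G - 11}{G + G} = 9 \frac{-11 + G}{2 G} = \frac{9 \left(-11 + G\right)}{2 G}$)
$n{\left(11 \right)} \left(-205\right) = \frac{9 \left(-11 + 11\right)}{2 \cdot 11} \left(-205\right) = \frac{9}{2} \cdot \frac{1}{11} \cdot 0 \left(-205\right) = 0 \left(-205\right) = 0$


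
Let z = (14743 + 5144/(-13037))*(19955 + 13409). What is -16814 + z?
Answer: 6412319809190/13037 ≈ 4.9186e+8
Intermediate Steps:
z = 6412539013308/13037 (z = (14743 + 5144*(-1/13037))*33364 = (14743 - 5144/13037)*33364 = (192199347/13037)*33364 = 6412539013308/13037 ≈ 4.9187e+8)
-16814 + z = -16814 + 6412539013308/13037 = 6412319809190/13037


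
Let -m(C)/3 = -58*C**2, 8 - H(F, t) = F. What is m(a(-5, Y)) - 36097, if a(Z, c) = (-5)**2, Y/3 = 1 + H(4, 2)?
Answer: 72653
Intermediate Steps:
H(F, t) = 8 - F
Y = 15 (Y = 3*(1 + (8 - 1*4)) = 3*(1 + (8 - 4)) = 3*(1 + 4) = 3*5 = 15)
a(Z, c) = 25
m(C) = 174*C**2 (m(C) = -(-174)*C**2 = 174*C**2)
m(a(-5, Y)) - 36097 = 174*25**2 - 36097 = 174*625 - 36097 = 108750 - 36097 = 72653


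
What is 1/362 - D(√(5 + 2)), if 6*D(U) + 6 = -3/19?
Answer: 3539/3439 ≈ 1.0291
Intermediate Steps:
D(U) = -39/38 (D(U) = -1 + (-3/19)/6 = -1 + (-3*1/19)/6 = -1 + (⅙)*(-3/19) = -1 - 1/38 = -39/38)
1/362 - D(√(5 + 2)) = 1/362 - 1*(-39/38) = 1/362 + 39/38 = 3539/3439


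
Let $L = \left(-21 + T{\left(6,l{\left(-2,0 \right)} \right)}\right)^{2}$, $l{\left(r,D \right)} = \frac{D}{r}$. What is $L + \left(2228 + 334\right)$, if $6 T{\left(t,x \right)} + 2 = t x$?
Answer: $\frac{27154}{9} \approx 3017.1$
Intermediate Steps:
$T{\left(t,x \right)} = - \frac{1}{3} + \frac{t x}{6}$
$L = \frac{4096}{9}$ ($L = \left(-21 - \left(\frac{1}{3} - \frac{0}{-2}\right)\right)^{2} = \left(-21 - \left(\frac{1}{3} - 0 \left(- \frac{1}{2}\right)\right)\right)^{2} = \left(-21 - \left(\frac{1}{3} - 0\right)\right)^{2} = \left(-21 + \left(- \frac{1}{3} + 0\right)\right)^{2} = \left(-21 - \frac{1}{3}\right)^{2} = \left(- \frac{64}{3}\right)^{2} = \frac{4096}{9} \approx 455.11$)
$L + \left(2228 + 334\right) = \frac{4096}{9} + \left(2228 + 334\right) = \frac{4096}{9} + 2562 = \frac{27154}{9}$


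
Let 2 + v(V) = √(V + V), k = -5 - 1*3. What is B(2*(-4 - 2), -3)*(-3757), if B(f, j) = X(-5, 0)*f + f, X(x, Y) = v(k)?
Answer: -45084 + 180336*I ≈ -45084.0 + 1.8034e+5*I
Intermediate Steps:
k = -8 (k = -5 - 3 = -8)
v(V) = -2 + √2*√V (v(V) = -2 + √(V + V) = -2 + √(2*V) = -2 + √2*√V)
X(x, Y) = -2 + 4*I (X(x, Y) = -2 + √2*√(-8) = -2 + √2*(2*I*√2) = -2 + 4*I)
B(f, j) = f + f*(-2 + 4*I) (B(f, j) = (-2 + 4*I)*f + f = f*(-2 + 4*I) + f = f + f*(-2 + 4*I))
B(2*(-4 - 2), -3)*(-3757) = ((2*(-4 - 2))*(-1 + 4*I))*(-3757) = ((2*(-6))*(-1 + 4*I))*(-3757) = -12*(-1 + 4*I)*(-3757) = (12 - 48*I)*(-3757) = -45084 + 180336*I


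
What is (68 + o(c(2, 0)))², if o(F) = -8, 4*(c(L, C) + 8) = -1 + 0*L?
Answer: 3600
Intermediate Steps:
c(L, C) = -33/4 (c(L, C) = -8 + (-1 + 0*L)/4 = -8 + (-1 + 0)/4 = -8 + (¼)*(-1) = -8 - ¼ = -33/4)
(68 + o(c(2, 0)))² = (68 - 8)² = 60² = 3600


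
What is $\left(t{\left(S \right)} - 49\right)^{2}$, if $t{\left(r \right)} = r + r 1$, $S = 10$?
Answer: $841$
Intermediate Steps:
$t{\left(r \right)} = 2 r$ ($t{\left(r \right)} = r + r = 2 r$)
$\left(t{\left(S \right)} - 49\right)^{2} = \left(2 \cdot 10 - 49\right)^{2} = \left(20 - 49\right)^{2} = \left(-29\right)^{2} = 841$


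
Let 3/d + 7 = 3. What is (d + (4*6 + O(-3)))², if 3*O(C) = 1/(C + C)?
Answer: 697225/1296 ≈ 537.98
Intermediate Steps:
O(C) = 1/(6*C) (O(C) = 1/(3*(C + C)) = 1/(3*((2*C))) = (1/(2*C))/3 = 1/(6*C))
d = -¾ (d = 3/(-7 + 3) = 3/(-4) = 3*(-¼) = -¾ ≈ -0.75000)
(d + (4*6 + O(-3)))² = (-¾ + (4*6 + (⅙)/(-3)))² = (-¾ + (24 + (⅙)*(-⅓)))² = (-¾ + (24 - 1/18))² = (-¾ + 431/18)² = (835/36)² = 697225/1296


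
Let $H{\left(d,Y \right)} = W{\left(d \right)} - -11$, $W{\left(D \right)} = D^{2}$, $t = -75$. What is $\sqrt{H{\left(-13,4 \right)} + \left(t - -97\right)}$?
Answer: $\sqrt{202} \approx 14.213$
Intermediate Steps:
$H{\left(d,Y \right)} = 11 + d^{2}$ ($H{\left(d,Y \right)} = d^{2} - -11 = d^{2} + 11 = 11 + d^{2}$)
$\sqrt{H{\left(-13,4 \right)} + \left(t - -97\right)} = \sqrt{\left(11 + \left(-13\right)^{2}\right) - -22} = \sqrt{\left(11 + 169\right) + \left(-75 + 97\right)} = \sqrt{180 + 22} = \sqrt{202}$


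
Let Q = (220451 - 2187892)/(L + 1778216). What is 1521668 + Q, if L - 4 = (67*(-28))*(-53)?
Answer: 2857154909423/1877648 ≈ 1.5217e+6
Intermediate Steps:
L = 99432 (L = 4 + (67*(-28))*(-53) = 4 - 1876*(-53) = 4 + 99428 = 99432)
Q = -1967441/1877648 (Q = (220451 - 2187892)/(99432 + 1778216) = -1967441/1877648 ≈ -1.0478)
1521668 + Q = 1521668 - 1967441/1877648 = 2857154909423/1877648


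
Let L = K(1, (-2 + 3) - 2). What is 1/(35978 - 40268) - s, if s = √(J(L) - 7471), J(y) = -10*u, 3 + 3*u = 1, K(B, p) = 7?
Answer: -1/4290 - 7*I*√1371/3 ≈ -0.0002331 - 86.396*I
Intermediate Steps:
L = 7
u = -⅔ (u = -1 + (⅓)*1 = -1 + ⅓ = -⅔ ≈ -0.66667)
J(y) = 20/3 (J(y) = -10*(-⅔) = 20/3)
s = 7*I*√1371/3 (s = √(20/3 - 7471) = √(-22393/3) = 7*I*√1371/3 ≈ 86.396*I)
1/(35978 - 40268) - s = 1/(35978 - 40268) - 7*I*√1371/3 = 1/(-4290) - 7*I*√1371/3 = -1/4290 - 7*I*√1371/3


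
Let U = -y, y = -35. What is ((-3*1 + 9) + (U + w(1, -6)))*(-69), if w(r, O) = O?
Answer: -2415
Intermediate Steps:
U = 35 (U = -1*(-35) = 35)
((-3*1 + 9) + (U + w(1, -6)))*(-69) = ((-3*1 + 9) + (35 - 6))*(-69) = ((-3 + 9) + 29)*(-69) = (6 + 29)*(-69) = 35*(-69) = -2415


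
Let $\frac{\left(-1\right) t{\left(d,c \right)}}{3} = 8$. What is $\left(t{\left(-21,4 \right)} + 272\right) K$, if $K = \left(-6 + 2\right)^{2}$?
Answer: $3968$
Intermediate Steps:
$t{\left(d,c \right)} = -24$ ($t{\left(d,c \right)} = \left(-3\right) 8 = -24$)
$K = 16$ ($K = \left(-4\right)^{2} = 16$)
$\left(t{\left(-21,4 \right)} + 272\right) K = \left(-24 + 272\right) 16 = 248 \cdot 16 = 3968$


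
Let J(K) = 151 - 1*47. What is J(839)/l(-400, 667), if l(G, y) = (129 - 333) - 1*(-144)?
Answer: -26/15 ≈ -1.7333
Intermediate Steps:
J(K) = 104 (J(K) = 151 - 47 = 104)
l(G, y) = -60 (l(G, y) = -204 + 144 = -60)
J(839)/l(-400, 667) = 104/(-60) = 104*(-1/60) = -26/15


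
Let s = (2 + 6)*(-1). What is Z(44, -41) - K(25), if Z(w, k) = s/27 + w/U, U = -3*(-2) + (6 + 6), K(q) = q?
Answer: -617/27 ≈ -22.852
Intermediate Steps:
U = 18 (U = 6 + 12 = 18)
s = -8 (s = 8*(-1) = -8)
Z(w, k) = -8/27 + w/18
Z(44, -41) - K(25) = (-8/27 + (1/18)*44) - 1*25 = (-8/27 + 22/9) - 25 = 58/27 - 25 = -617/27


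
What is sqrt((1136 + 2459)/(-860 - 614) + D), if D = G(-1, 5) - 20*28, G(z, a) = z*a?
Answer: 409*I*sqrt(7370)/1474 ≈ 23.821*I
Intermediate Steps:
G(z, a) = a*z
D = -565 (D = 5*(-1) - 20*28 = -5 - 560 = -565)
sqrt((1136 + 2459)/(-860 - 614) + D) = sqrt((1136 + 2459)/(-860 - 614) - 565) = sqrt(3595/(-1474) - 565) = sqrt(3595*(-1/1474) - 565) = sqrt(-3595/1474 - 565) = sqrt(-836405/1474) = 409*I*sqrt(7370)/1474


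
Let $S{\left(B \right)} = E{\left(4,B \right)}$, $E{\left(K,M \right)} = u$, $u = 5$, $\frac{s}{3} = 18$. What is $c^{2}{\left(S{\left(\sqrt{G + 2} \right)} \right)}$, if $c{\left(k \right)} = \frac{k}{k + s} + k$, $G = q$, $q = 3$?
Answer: $\frac{90000}{3481} \approx 25.855$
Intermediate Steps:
$s = 54$ ($s = 3 \cdot 18 = 54$)
$G = 3$
$E{\left(K,M \right)} = 5$
$S{\left(B \right)} = 5$
$c{\left(k \right)} = k + \frac{k}{54 + k}$ ($c{\left(k \right)} = \frac{k}{k + 54} + k = \frac{k}{54 + k} + k = k + \frac{k}{54 + k}$)
$c^{2}{\left(S{\left(\sqrt{G + 2} \right)} \right)} = \left(\frac{5 \left(55 + 5\right)}{54 + 5}\right)^{2} = \left(5 \cdot \frac{1}{59} \cdot 60\right)^{2} = \left(\frac{300}{59}\right)^{2} = \frac{90000}{3481}$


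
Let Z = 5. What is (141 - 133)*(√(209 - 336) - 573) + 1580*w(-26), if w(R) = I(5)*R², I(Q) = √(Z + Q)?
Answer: -4584 + 1068080*√10 + 8*I*√127 ≈ 3.373e+6 + 90.155*I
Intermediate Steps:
I(Q) = √(5 + Q)
w(R) = √10*R² (w(R) = √(5 + 5)*R² = √10*R²)
(141 - 133)*(√(209 - 336) - 573) + 1580*w(-26) = (141 - 133)*(√(209 - 336) - 573) + 1580*(√10*(-26)²) = 8*(√(-127) - 573) + 1580*(√10*676) = 8*(I*√127 - 573) + 1580*(676*√10) = 8*(-573 + I*√127) + 1068080*√10 = (-4584 + 8*I*√127) + 1068080*√10 = -4584 + 1068080*√10 + 8*I*√127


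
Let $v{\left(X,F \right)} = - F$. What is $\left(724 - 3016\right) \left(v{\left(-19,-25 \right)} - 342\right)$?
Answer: $726564$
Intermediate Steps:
$\left(724 - 3016\right) \left(v{\left(-19,-25 \right)} - 342\right) = \left(724 - 3016\right) \left(\left(-1\right) \left(-25\right) - 342\right) = - 2292 \left(25 - 342\right) = \left(-2292\right) \left(-317\right) = 726564$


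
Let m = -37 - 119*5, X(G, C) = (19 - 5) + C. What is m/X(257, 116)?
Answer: -316/65 ≈ -4.8615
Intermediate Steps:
X(G, C) = 14 + C
m = -632 (m = -37 - 595 = -632)
m/X(257, 116) = -632/(14 + 116) = -632/130 = -632*1/130 = -316/65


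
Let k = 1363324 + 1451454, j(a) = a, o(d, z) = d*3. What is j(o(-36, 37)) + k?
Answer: 2814670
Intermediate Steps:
o(d, z) = 3*d
k = 2814778
j(o(-36, 37)) + k = 3*(-36) + 2814778 = -108 + 2814778 = 2814670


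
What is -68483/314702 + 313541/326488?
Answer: 38156551039/51373213288 ≈ 0.74273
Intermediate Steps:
-68483/314702 + 313541/326488 = 38156551039/51373213288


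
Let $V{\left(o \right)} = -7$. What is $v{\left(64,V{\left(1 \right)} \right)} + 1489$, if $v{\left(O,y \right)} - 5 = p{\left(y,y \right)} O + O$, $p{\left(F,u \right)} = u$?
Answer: $1110$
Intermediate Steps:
$v{\left(O,y \right)} = 5 + O + O y$ ($v{\left(O,y \right)} = 5 + \left(y O + O\right) = 5 + \left(O y + O\right) = 5 + \left(O + O y\right) = 5 + O + O y$)
$v{\left(64,V{\left(1 \right)} \right)} + 1489 = \left(5 + 64 + 64 \left(-7\right)\right) + 1489 = \left(5 + 64 - 448\right) + 1489 = -379 + 1489 = 1110$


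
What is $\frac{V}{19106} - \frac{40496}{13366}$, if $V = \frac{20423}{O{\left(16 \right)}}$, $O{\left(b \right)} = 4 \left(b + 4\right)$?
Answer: $- \frac{751516491}{249142240} \approx -3.0164$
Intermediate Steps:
$O{\left(b \right)} = 16 + 4 b$ ($O{\left(b \right)} = 4 \left(4 + b\right) = 16 + 4 b$)
$V = \frac{20423}{80}$ ($V = \frac{20423}{16 + 4 \cdot 16} = \frac{20423}{16 + 64} = \frac{20423}{80} \approx 255.29$)
$\frac{V}{19106} - \frac{40496}{13366} = \frac{20423}{80 \cdot 19106} - \frac{40496}{13366} = \frac{20423}{80} \cdot \frac{1}{19106} - \frac{20248}{6683} = \frac{20423}{1528480} - \frac{20248}{6683} = - \frac{751516491}{249142240}$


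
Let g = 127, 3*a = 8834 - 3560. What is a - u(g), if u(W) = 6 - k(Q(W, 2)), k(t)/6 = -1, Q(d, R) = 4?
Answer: 1746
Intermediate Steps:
a = 1758 (a = (8834 - 3560)/3 = (⅓)*5274 = 1758)
k(t) = -6 (k(t) = 6*(-1) = -6)
u(W) = 12 (u(W) = 6 - 1*(-6) = 6 + 6 = 12)
a - u(g) = 1758 - 1*12 = 1758 - 12 = 1746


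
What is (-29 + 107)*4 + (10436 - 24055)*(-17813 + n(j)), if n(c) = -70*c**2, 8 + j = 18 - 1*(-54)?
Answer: 4147435239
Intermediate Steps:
j = 64 (j = -8 + (18 - 1*(-54)) = -8 + (18 + 54) = -8 + 72 = 64)
(-29 + 107)*4 + (10436 - 24055)*(-17813 + n(j)) = (-29 + 107)*4 + (10436 - 24055)*(-17813 - 70*64**2) = 78*4 - 13619*(-17813 - 70*4096) = 312 - 13619*(-17813 - 286720) = 312 - 13619*(-304533) = 312 + 4147434927 = 4147435239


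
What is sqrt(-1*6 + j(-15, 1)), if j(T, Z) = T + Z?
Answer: 2*I*sqrt(5) ≈ 4.4721*I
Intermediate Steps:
sqrt(-1*6 + j(-15, 1)) = sqrt(-1*6 + (-15 + 1)) = sqrt(-6 - 14) = sqrt(-20) = 2*I*sqrt(5)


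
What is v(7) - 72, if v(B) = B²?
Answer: -23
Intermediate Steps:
v(7) - 72 = 7² - 72 = 49 - 36*2 = 49 - 72 = -23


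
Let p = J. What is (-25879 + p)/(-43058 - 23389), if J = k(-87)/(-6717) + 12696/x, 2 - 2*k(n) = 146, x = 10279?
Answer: 595568256559/1529256508407 ≈ 0.38945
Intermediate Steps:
k(n) = -72 (k(n) = 1 - 1/2*146 = 1 - 73 = -72)
J = 28673040/23014681 (J = -72/(-6717) + 12696/10279 = -72*(-1/6717) + 12696*(1/10279) = 24/2239 + 12696/10279 = 28673040/23014681 ≈ 1.2459)
p = 28673040/23014681 ≈ 1.2459
(-25879 + p)/(-43058 - 23389) = (-25879 + 28673040/23014681)/(-43058 - 23389) = -595568256559/23014681/(-66447) = -595568256559/23014681*(-1/66447) = 595568256559/1529256508407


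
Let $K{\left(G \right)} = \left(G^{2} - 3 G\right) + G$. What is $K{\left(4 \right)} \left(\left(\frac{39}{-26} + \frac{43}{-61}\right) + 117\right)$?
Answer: $\frac{56020}{61} \approx 918.36$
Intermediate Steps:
$K{\left(G \right)} = G^{2} - 2 G$
$K{\left(4 \right)} \left(\left(\frac{39}{-26} + \frac{43}{-61}\right) + 117\right) = 4 \left(-2 + 4\right) \left(\left(\frac{39}{-26} + \frac{43}{-61}\right) + 117\right) = 4 \cdot 2 \left(\left(39 \left(- \frac{1}{26}\right) + 43 \left(- \frac{1}{61}\right)\right) + 117\right) = 8 \left(\left(- \frac{3}{2} - \frac{43}{61}\right) + 117\right) = 8 \left(- \frac{269}{122} + 117\right) = 8 \cdot \frac{14005}{122} = \frac{56020}{61}$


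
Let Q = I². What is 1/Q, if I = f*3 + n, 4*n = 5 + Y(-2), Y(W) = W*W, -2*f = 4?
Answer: 16/225 ≈ 0.071111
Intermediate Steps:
f = -2 (f = -½*4 = -2)
Y(W) = W²
n = 9/4 (n = (5 + (-2)²)/4 = (5 + 4)/4 = (¼)*9 = 9/4 ≈ 2.2500)
I = -15/4 (I = -2*3 + 9/4 = -6 + 9/4 = -15/4 ≈ -3.7500)
Q = 225/16 (Q = (-15/4)² = 225/16 ≈ 14.063)
1/Q = 1/(225/16) = 16/225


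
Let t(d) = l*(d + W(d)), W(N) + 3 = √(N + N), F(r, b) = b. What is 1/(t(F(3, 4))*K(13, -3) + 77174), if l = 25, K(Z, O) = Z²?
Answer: 81399/6482992201 - 8450*√2/6482992201 ≈ 1.0712e-5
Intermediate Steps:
W(N) = -3 + √2*√N (W(N) = -3 + √(N + N) = -3 + √(2*N) = -3 + √2*√N)
t(d) = -75 + 25*d + 25*√2*√d (t(d) = 25*(d + (-3 + √2*√d)) = 25*(-3 + d + √2*√d) = -75 + 25*d + 25*√2*√d)
1/(t(F(3, 4))*K(13, -3) + 77174) = 1/((-75 + 25*4 + 25*√2*√4)*13² + 77174) = 1/((-75 + 100 + 25*√2*2)*169 + 77174) = 1/((-75 + 100 + 50*√2)*169 + 77174) = 1/((25 + 50*√2)*169 + 77174) = 1/((4225 + 8450*√2) + 77174) = 1/(81399 + 8450*√2)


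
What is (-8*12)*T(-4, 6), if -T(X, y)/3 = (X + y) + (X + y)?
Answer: 1152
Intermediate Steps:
T(X, y) = -6*X - 6*y (T(X, y) = -3*((X + y) + (X + y)) = -3*(2*X + 2*y) = -6*X - 6*y)
(-8*12)*T(-4, 6) = (-8*12)*(-6*(-4) - 6*6) = -96*(24 - 36) = -96*(-12) = 1152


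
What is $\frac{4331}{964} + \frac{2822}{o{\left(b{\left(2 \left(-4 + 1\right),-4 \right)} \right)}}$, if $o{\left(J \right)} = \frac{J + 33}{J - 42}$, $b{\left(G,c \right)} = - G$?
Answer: $- \frac{32588593}{12532} \approx -2600.4$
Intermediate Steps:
$o{\left(J \right)} = \frac{33 + J}{-42 + J}$
$\frac{4331}{964} + \frac{2822}{o{\left(b{\left(2 \left(-4 + 1\right),-4 \right)} \right)}} = \frac{4331}{964} + \frac{2822}{\frac{1}{-42 - 2 \left(-4 + 1\right)} \left(33 - 2 \left(-4 + 1\right)\right)} = 4331 \cdot \frac{1}{964} + \frac{2822}{\frac{1}{-42 - 2 \left(-3\right)} \left(33 - 2 \left(-3\right)\right)} = \frac{4331}{964} + \frac{2822}{\frac{1}{-42 - -6} \left(33 - -6\right)} = \frac{4331}{964} + \frac{2822}{\frac{1}{-42 + 6} \left(33 + 6\right)} = \frac{4331}{964} + \frac{2822}{\frac{1}{-36} \cdot 39} = \frac{4331}{964} + \frac{2822}{\left(- \frac{1}{36}\right) 39} = \frac{4331}{964} + \frac{2822}{- \frac{13}{12}} = \frac{4331}{964} + 2822 \left(- \frac{12}{13}\right) = \frac{4331}{964} - \frac{33864}{13} = - \frac{32588593}{12532}$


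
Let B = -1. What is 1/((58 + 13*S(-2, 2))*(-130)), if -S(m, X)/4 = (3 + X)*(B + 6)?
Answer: 1/161460 ≈ 6.1935e-6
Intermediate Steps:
S(m, X) = -60 - 20*X (S(m, X) = -4*(3 + X)*(-1 + 6) = -4*(3 + X)*5 = -4*(15 + 5*X) = -60 - 20*X)
1/((58 + 13*S(-2, 2))*(-130)) = 1/((58 + 13*(-60 - 20*2))*(-130)) = 1/((58 + 13*(-60 - 40))*(-130)) = 1/((58 + 13*(-100))*(-130)) = 1/((58 - 1300)*(-130)) = 1/(-1242*(-130)) = 1/161460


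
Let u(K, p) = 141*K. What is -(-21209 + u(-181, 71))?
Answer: 46730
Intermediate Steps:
-(-21209 + u(-181, 71)) = -(-21209 + 141*(-181)) = -(-21209 - 25521) = -1*(-46730) = 46730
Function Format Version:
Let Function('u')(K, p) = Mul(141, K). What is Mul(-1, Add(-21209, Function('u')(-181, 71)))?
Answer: 46730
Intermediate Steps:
Mul(-1, Add(-21209, Function('u')(-181, 71))) = Mul(-1, Add(-21209, Mul(141, -181))) = Mul(-1, Add(-21209, -25521)) = Mul(-1, -46730) = 46730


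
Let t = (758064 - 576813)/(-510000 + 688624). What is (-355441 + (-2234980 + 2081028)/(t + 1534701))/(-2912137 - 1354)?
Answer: 97438708363336723/798688726817098425 ≈ 0.12200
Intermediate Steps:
t = 181251/178624 ≈ 1.0147
(-355441 + (-2234980 + 2081028)/(t + 1534701))/(-2912137 - 1354) = (-355441 + (-2234980 + 2081028)/(181251/178624 + 1534701))/(-2912137 - 1354) = (-355441 - 153952/274134612675/178624)/(-2913491) = (-355441 - 153952*178624/274134612675)*(-1/2913491) = (-355441 - 27499522048/274134612675)*(-1/2913491) = -97438708363336723/274134612675*(-1/2913491) = 97438708363336723/798688726817098425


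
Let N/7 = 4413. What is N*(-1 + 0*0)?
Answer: -30891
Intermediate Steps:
N = 30891 (N = 7*4413 = 30891)
N*(-1 + 0*0) = 30891*(-1 + 0*0) = 30891*(-1 + 0) = 30891*(-1) = -30891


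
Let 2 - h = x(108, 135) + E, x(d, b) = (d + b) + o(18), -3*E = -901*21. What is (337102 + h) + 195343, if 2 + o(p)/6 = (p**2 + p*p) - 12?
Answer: 522093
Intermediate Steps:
o(p) = -84 + 12*p**2 (o(p) = -12 + 6*((p**2 + p*p) - 12) = -12 + 6*((p**2 + p**2) - 12) = -12 + 6*(2*p**2 - 12) = -12 + 6*(-12 + 2*p**2) = -12 + (-72 + 12*p**2) = -84 + 12*p**2)
E = 6307 (E = -(-901)*21/3 = -1/3*(-18921) = 6307)
x(d, b) = 3804 + b + d (x(d, b) = (d + b) + (-84 + 12*18**2) = (b + d) + (-84 + 12*324) = (b + d) + (-84 + 3888) = (b + d) + 3804 = 3804 + b + d)
h = -10352 (h = 2 - ((3804 + 135 + 108) + 6307) = 2 - (4047 + 6307) = 2 - 1*10354 = 2 - 10354 = -10352)
(337102 + h) + 195343 = (337102 - 10352) + 195343 = 326750 + 195343 = 522093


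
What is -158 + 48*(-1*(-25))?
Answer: 1042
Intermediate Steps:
-158 + 48*(-1*(-25)) = -158 + 48*25 = -158 + 1200 = 1042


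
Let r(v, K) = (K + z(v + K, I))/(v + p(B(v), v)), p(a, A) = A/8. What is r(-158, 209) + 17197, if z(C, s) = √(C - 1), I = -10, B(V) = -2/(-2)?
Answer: 12226231/711 - 20*√2/711 ≈ 17196.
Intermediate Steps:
B(V) = 1 (B(V) = -2*(-½) = 1)
p(a, A) = A/8 (p(a, A) = A*(⅛) = A/8)
z(C, s) = √(-1 + C)
r(v, K) = 8*(K + √(-1 + K + v))/(9*v) (r(v, K) = (K + √(-1 + (v + K)))/(v + v/8) = (K + √(-1 + (K + v)))/((9*v/8)) = (K + √(-1 + K + v))*(8/(9*v)) = 8*(K + √(-1 + K + v))/(9*v))
r(-158, 209) + 17197 = (8/9)*(209 + √(-1 + 209 - 158))/(-158) + 17197 = (8/9)*(-1/158)*(209 + √50) + 17197 = (8/9)*(-1/158)*(209 + 5*√2) + 17197 = (-836/711 - 20*√2/711) + 17197 = 12226231/711 - 20*√2/711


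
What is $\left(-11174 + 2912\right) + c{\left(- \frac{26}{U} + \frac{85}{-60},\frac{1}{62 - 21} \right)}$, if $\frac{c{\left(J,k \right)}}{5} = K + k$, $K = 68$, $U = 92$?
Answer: $- \frac{324797}{41} \approx -7921.9$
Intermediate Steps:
$c{\left(J,k \right)} = 340 + 5 k$ ($c{\left(J,k \right)} = 5 \left(68 + k\right) = 340 + 5 k$)
$\left(-11174 + 2912\right) + c{\left(- \frac{26}{U} + \frac{85}{-60},\frac{1}{62 - 21} \right)} = \left(-11174 + 2912\right) + \left(340 + \frac{5}{62 - 21}\right) = -8262 + \left(340 + \frac{5}{41}\right) = -8262 + \frac{13945}{41} = - \frac{324797}{41}$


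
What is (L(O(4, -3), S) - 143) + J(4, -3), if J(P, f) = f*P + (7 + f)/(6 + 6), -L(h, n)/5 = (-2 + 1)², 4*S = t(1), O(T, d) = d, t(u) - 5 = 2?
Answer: -479/3 ≈ -159.67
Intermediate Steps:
t(u) = 7 (t(u) = 5 + 2 = 7)
S = 7/4 (S = (¼)*7 = 7/4 ≈ 1.7500)
L(h, n) = -5 (L(h, n) = -5*(-2 + 1)² = -5*(-1)² = -5*1 = -5)
J(P, f) = 7/12 + f/12 + P*f (J(P, f) = P*f + (7 + f)/12 = P*f + (7 + f)*(1/12) = P*f + (7/12 + f/12) = 7/12 + f/12 + P*f)
(L(O(4, -3), S) - 143) + J(4, -3) = (-5 - 143) + (7/12 + (1/12)*(-3) + 4*(-3)) = -148 + (7/12 - ¼ - 12) = -148 - 35/3 = -479/3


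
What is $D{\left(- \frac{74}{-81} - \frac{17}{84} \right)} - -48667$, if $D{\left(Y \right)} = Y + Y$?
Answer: $\frac{55189991}{1134} \approx 48668.0$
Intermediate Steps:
$D{\left(Y \right)} = 2 Y$
$D{\left(- \frac{74}{-81} - \frac{17}{84} \right)} - -48667 = 2 \left(- \frac{74}{-81} - \frac{17}{84}\right) - -48667 = 2 \left(\left(-74\right) \left(- \frac{1}{81}\right) - \frac{17}{84}\right) + 48667 = 2 \left(\frac{74}{81} - \frac{17}{84}\right) + 48667 = 2 \cdot \frac{1613}{2268} + 48667 = \frac{1613}{1134} + 48667 = \frac{55189991}{1134}$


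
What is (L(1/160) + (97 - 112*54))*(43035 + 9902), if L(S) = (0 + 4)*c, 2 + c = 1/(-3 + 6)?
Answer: -946143001/3 ≈ -3.1538e+8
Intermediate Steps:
c = -5/3 (c = -2 + 1/(-3 + 6) = -2 + 1/3 = -5/3 ≈ -1.6667)
L(S) = -20/3 (L(S) = (0 + 4)*(-5/3) = 4*(-5/3) = -20/3)
(L(1/160) + (97 - 112*54))*(43035 + 9902) = (-20/3 + (97 - 112*54))*(43035 + 9902) = (-20/3 + (97 - 6048))*52937 = (-20/3 - 5951)*52937 = -17873/3*52937 = -946143001/3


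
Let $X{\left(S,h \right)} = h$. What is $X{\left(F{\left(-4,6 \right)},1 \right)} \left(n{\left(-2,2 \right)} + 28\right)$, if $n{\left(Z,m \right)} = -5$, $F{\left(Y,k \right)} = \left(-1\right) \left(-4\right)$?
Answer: $23$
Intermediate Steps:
$F{\left(Y,k \right)} = 4$
$X{\left(F{\left(-4,6 \right)},1 \right)} \left(n{\left(-2,2 \right)} + 28\right) = 1 \left(-5 + 28\right) = 1 \cdot 23 = 23$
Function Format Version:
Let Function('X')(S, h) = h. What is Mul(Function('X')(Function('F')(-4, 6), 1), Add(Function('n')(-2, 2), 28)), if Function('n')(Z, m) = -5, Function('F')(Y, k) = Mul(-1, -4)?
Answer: 23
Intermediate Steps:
Function('F')(Y, k) = 4
Mul(Function('X')(Function('F')(-4, 6), 1), Add(Function('n')(-2, 2), 28)) = Mul(1, Add(-5, 28)) = Mul(1, 23) = 23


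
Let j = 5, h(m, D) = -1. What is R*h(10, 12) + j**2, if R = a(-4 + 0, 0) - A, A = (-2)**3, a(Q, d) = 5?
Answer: 12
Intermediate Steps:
A = -8
R = 13 (R = 5 - 1*(-8) = 5 + 8 = 13)
R*h(10, 12) + j**2 = 13*(-1) + 5**2 = -13 + 25 = 12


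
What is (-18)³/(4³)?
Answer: -729/8 ≈ -91.125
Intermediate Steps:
(-18)³/(4³) = -5832/64 = -5832*1/64 = -729/8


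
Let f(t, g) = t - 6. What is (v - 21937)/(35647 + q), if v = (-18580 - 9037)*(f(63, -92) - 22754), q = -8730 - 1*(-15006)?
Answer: 89543016/5989 ≈ 14951.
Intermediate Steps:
f(t, g) = -6 + t
q = 6276 (q = -8730 + 15006 = 6276)
v = 626823049 (v = (-18580 - 9037)*((-6 + 63) - 22754) = -27617*(57 - 22754) = -27617*(-22697) = 626823049)
(v - 21937)/(35647 + q) = (626823049 - 21937)/(35647 + 6276) = 626801112/41923 = 626801112*(1/41923) = 89543016/5989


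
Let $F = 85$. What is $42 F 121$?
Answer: $431970$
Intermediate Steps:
$42 F 121 = 42 \cdot 85 \cdot 121 = 3570 \cdot 121 = 431970$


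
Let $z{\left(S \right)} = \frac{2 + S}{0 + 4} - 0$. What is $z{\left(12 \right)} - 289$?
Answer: $- \frac{571}{2} \approx -285.5$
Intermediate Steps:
$z{\left(S \right)} = \frac{1}{2} + \frac{S}{4}$ ($z{\left(S \right)} = \frac{2 + S}{4} + 0 = \left(2 + S\right) \frac{1}{4} + 0 = \left(\frac{1}{2} + \frac{S}{4}\right) + 0 = \frac{1}{2} + \frac{S}{4}$)
$z{\left(12 \right)} - 289 = \left(\frac{1}{2} + \frac{1}{4} \cdot 12\right) - 289 = \left(\frac{1}{2} + 3\right) - 289 = \frac{7}{2} - 289 = - \frac{571}{2}$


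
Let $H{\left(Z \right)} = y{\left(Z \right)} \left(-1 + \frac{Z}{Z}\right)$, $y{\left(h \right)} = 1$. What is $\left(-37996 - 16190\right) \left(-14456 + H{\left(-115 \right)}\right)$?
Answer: $783312816$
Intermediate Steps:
$H{\left(Z \right)} = 0$ ($H{\left(Z \right)} = 1 \left(-1 + \frac{Z}{Z}\right) = 1 \left(-1 + 1\right) = 1 \cdot 0 = 0$)
$\left(-37996 - 16190\right) \left(-14456 + H{\left(-115 \right)}\right) = \left(-37996 - 16190\right) \left(-14456 + 0\right) = \left(-54186\right) \left(-14456\right) = 783312816$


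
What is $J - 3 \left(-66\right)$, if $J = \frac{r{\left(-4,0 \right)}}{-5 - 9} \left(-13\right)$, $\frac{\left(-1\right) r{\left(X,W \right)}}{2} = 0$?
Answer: $198$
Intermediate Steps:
$r{\left(X,W \right)} = 0$ ($r{\left(X,W \right)} = \left(-2\right) 0 = 0$)
$J = 0$ ($J = \frac{0}{-5 - 9} \left(-13\right) = \frac{0}{-14} \left(-13\right) = 0 \left(- \frac{1}{14}\right) \left(-13\right) = 0 \left(-13\right) = 0$)
$J - 3 \left(-66\right) = 0 - 3 \left(-66\right) = 0 - -198 = 0 + 198 = 198$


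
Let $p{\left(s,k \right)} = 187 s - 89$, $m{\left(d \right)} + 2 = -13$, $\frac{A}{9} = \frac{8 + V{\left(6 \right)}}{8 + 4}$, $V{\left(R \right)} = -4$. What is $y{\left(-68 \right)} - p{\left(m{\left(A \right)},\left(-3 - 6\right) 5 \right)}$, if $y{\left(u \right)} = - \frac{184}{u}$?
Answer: $\frac{49244}{17} \approx 2896.7$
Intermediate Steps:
$A = 3$ ($A = 9 \frac{8 - 4}{8 + 4} = 9 \cdot \frac{4}{12} = 9 \cdot 4 \cdot \frac{1}{12} = 9 \cdot \frac{1}{3} = 3$)
$m{\left(d \right)} = -15$ ($m{\left(d \right)} = -2 - 13 = -15$)
$p{\left(s,k \right)} = -89 + 187 s$
$y{\left(-68 \right)} - p{\left(m{\left(A \right)},\left(-3 - 6\right) 5 \right)} = - \frac{184}{-68} - \left(-89 + 187 \left(-15\right)\right) = \left(-184\right) \left(- \frac{1}{68}\right) - \left(-89 - 2805\right) = \frac{46}{17} - -2894 = \frac{46}{17} + 2894 = \frac{49244}{17}$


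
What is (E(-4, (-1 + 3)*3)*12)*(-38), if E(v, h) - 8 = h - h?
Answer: -3648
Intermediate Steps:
E(v, h) = 8 (E(v, h) = 8 + (h - h) = 8 + 0 = 8)
(E(-4, (-1 + 3)*3)*12)*(-38) = (8*12)*(-38) = 96*(-38) = -3648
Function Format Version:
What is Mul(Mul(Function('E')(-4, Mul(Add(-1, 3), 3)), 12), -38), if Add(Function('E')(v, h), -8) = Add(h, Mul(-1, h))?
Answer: -3648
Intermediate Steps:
Function('E')(v, h) = 8 (Function('E')(v, h) = Add(8, Add(h, Mul(-1, h))) = Add(8, 0) = 8)
Mul(Mul(Function('E')(-4, Mul(Add(-1, 3), 3)), 12), -38) = Mul(Mul(8, 12), -38) = Mul(96, -38) = -3648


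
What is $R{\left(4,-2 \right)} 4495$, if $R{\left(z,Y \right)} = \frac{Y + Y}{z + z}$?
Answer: $- \frac{4495}{2} \approx -2247.5$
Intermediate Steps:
$R{\left(z,Y \right)} = \frac{Y}{z}$ ($R{\left(z,Y \right)} = \frac{2 Y}{2 z} = 2 Y \frac{1}{2 z} = \frac{Y}{z}$)
$R{\left(4,-2 \right)} 4495 = - \frac{2}{4} \cdot 4495 = \left(-2\right) \frac{1}{4} \cdot 4495 = \left(- \frac{1}{2}\right) 4495 = - \frac{4495}{2}$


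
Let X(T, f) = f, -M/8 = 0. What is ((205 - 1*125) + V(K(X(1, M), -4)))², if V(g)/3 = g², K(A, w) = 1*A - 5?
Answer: 24025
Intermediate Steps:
M = 0 (M = -8*0 = 0)
K(A, w) = -5 + A (K(A, w) = A - 5 = -5 + A)
V(g) = 3*g²
((205 - 1*125) + V(K(X(1, M), -4)))² = ((205 - 1*125) + 3*(-5 + 0)²)² = ((205 - 125) + 3*(-5)²)² = (80 + 3*25)² = (80 + 75)² = 155² = 24025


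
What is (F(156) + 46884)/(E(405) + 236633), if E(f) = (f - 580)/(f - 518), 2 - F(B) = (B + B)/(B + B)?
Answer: 5298005/26739704 ≈ 0.19813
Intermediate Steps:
F(B) = 1 (F(B) = 2 - (B + B)/(B + B) = 2 - 2*B/(2*B) = 2 - 2*B*1/(2*B) = 2 - 1*1 = 2 - 1 = 1)
E(f) = (-580 + f)/(-518 + f)
(F(156) + 46884)/(E(405) + 236633) = (1 + 46884)/((-580 + 405)/(-518 + 405) + 236633) = 46885/(-175/(-113) + 236633) = 46885/(-1/113*(-175) + 236633) = 46885/(175/113 + 236633) = 46885/(26739704/113) = 46885*(113/26739704) = 5298005/26739704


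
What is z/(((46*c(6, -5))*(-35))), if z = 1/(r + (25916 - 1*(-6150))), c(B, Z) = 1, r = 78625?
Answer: -1/178212510 ≈ -5.6113e-9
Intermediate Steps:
z = 1/110691 (z = 1/(78625 + (25916 - 1*(-6150))) = 1/(78625 + (25916 + 6150)) = 1/(78625 + 32066) = 1/110691 ≈ 9.0342e-6)
z/(((46*c(6, -5))*(-35))) = 1/(110691*(((46*1)*(-35)))) = 1/(110691*((46*(-35)))) = (1/110691)/(-1610) = (1/110691)*(-1/1610) = -1/178212510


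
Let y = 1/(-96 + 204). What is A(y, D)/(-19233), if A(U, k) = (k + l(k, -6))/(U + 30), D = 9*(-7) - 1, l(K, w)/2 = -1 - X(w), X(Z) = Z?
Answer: 648/6926017 ≈ 9.3560e-5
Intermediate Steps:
y = 1/108 ≈ 0.0092593
l(K, w) = -2 - 2*w (l(K, w) = 2*(-1 - w) = -2 - 2*w)
D = -64 (D = -63 - 1 = -64)
A(U, k) = (10 + k)/(30 + U) (A(U, k) = (k + (-2 - 2*(-6)))/(U + 30) = (k + (-2 + 12))/(30 + U) = (k + 10)/(30 + U) = (10 + k)/(30 + U))
A(y, D)/(-19233) = ((10 - 64)/(30 + 1/108))/(-19233) = (-54/(3241/108))*(-1/19233) = ((108/3241)*(-54))*(-1/19233) = -5832/3241*(-1/19233) = 648/6926017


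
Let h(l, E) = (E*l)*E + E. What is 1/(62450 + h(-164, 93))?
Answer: -1/1355893 ≈ -7.3752e-7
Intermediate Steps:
h(l, E) = E + l*E² (h(l, E) = l*E² + E = E + l*E²)
1/(62450 + h(-164, 93)) = 1/(62450 + 93*(1 + 93*(-164))) = 1/(62450 + 93*(1 - 15252)) = 1/(62450 + 93*(-15251)) = 1/(62450 - 1418343) = 1/(-1355893) = -1/1355893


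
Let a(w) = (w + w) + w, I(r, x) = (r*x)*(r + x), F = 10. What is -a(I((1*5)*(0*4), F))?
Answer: 0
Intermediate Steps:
I(r, x) = r*x*(r + x)
a(w) = 3*w (a(w) = 2*w + w = 3*w)
-a(I((1*5)*(0*4), F)) = -3*((1*5)*(0*4))*10*((1*5)*(0*4) + 10) = -3*(5*0)*10*(5*0 + 10) = -3*0*10*(0 + 10) = -3*0*10*10 = -3*0 = -1*0 = 0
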